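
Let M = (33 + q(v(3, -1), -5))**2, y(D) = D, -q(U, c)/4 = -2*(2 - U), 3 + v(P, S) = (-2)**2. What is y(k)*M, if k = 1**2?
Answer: 1681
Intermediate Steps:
k = 1
v(P, S) = 1 (v(P, S) = -3 + (-2)**2 = -3 + 4 = 1)
q(U, c) = 16 - 8*U (q(U, c) = -(-8)*(2 - U) = -4*(-4 + 2*U) = 16 - 8*U)
M = 1681 (M = (33 + (16 - 8*1))**2 = (33 + (16 - 8))**2 = (33 + 8)**2 = 41**2 = 1681)
y(k)*M = 1*1681 = 1681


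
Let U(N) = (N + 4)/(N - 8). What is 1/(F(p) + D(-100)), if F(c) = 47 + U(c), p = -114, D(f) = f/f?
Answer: 61/2983 ≈ 0.020449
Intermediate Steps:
D(f) = 1
U(N) = (4 + N)/(-8 + N)
F(c) = 47 + (4 + c)/(-8 + c)
1/(F(p) + D(-100)) = 1/(12*(-31 + 4*(-114))/(-8 - 114) + 1) = 1/(12*(-31 - 456)/(-122) + 1) = 1/(12*(-1/122)*(-487) + 1) = 1/(2922/61 + 1) = 1/(2983/61) = 61/2983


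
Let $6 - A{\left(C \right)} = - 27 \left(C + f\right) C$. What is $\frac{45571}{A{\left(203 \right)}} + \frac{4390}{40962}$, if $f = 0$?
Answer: $\frac{375067134}{2532018241} \approx 0.14813$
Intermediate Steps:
$A{\left(C \right)} = 6 + 27 C^{2}$ ($A{\left(C \right)} = 6 - - 27 \left(C + 0\right) C = 6 - - 27 C C = 6 - - 27 C^{2} = 6 + 27 C^{2}$)
$\frac{45571}{A{\left(203 \right)}} + \frac{4390}{40962} = \frac{45571}{6 + 27 \cdot 203^{2}} + \frac{4390}{40962} = \frac{45571}{6 + 27 \cdot 41209} + 4390 \cdot \frac{1}{40962} = \frac{45571}{6 + 1112643} + \frac{2195}{20481} = \frac{45571}{1112649} + \frac{2195}{20481} = \frac{375067134}{2532018241}$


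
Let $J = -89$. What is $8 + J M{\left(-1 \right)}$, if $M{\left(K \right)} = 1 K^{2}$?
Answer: $-81$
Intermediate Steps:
$M{\left(K \right)} = K^{2}$
$8 + J M{\left(-1 \right)} = 8 - 89 \left(-1\right)^{2} = 8 - 89 = -81$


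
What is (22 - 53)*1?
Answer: -31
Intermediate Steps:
(22 - 53)*1 = -31*1 = -31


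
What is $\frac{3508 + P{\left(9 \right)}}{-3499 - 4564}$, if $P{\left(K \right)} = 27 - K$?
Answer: $- \frac{3526}{8063} \approx -0.43731$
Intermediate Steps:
$\frac{3508 + P{\left(9 \right)}}{-3499 - 4564} = \frac{3508 + \left(27 - 9\right)}{-3499 - 4564} = \frac{3508 + \left(27 - 9\right)}{-8063} = \left(3508 + 18\right) \left(- \frac{1}{8063}\right) = 3526 \left(- \frac{1}{8063}\right) = - \frac{3526}{8063}$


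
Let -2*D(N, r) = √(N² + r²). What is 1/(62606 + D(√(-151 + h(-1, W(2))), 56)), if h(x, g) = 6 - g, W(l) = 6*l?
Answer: 250424/15678041965 + 6*√331/15678041965 ≈ 1.5980e-5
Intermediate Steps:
D(N, r) = -√(N² + r²)/2
1/(62606 + D(√(-151 + h(-1, W(2))), 56)) = 1/(62606 - √((√(-151 + (6 - 6*2)))² + 56²)/2) = 1/(62606 - √((√(-151 + (6 - 1*12)))² + 3136)/2) = 1/(62606 - √((√(-151 + (6 - 12)))² + 3136)/2) = 1/(62606 - √((√(-151 - 6))² + 3136)/2) = 1/(62606 - √((√(-157))² + 3136)/2) = 1/(62606 - √((I*√157)² + 3136)/2) = 1/(62606 - √(-157 + 3136)/2) = 1/(62606 - 3*√331/2)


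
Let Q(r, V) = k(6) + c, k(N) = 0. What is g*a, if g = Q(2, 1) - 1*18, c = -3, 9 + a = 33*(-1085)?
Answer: 752094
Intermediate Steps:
a = -35814 (a = -9 + 33*(-1085) = -9 - 35805 = -35814)
Q(r, V) = -3 (Q(r, V) = 0 - 3 = -3)
g = -21 (g = -3 - 1*18 = -3 - 18 = -21)
g*a = -21*(-35814) = 752094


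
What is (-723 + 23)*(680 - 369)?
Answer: -217700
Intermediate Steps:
(-723 + 23)*(680 - 369) = -700*311 = -217700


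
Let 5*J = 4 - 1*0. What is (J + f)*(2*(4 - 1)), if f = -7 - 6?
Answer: -366/5 ≈ -73.200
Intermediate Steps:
J = ⅘ (J = (4 - 1*0)/5 = (4 + 0)/5 = (⅕)*4 = ⅘ ≈ 0.80000)
f = -13
(J + f)*(2*(4 - 1)) = (⅘ - 13)*(2*(4 - 1)) = -122*3/5 = -61/5*6 = -366/5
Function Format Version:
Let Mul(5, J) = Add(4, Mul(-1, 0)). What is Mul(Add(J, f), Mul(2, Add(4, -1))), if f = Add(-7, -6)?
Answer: Rational(-366, 5) ≈ -73.200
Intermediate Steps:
J = Rational(4, 5) (J = Mul(Rational(1, 5), Add(4, Mul(-1, 0))) = Mul(Rational(1, 5), Add(4, 0)) = Mul(Rational(1, 5), 4) = Rational(4, 5) ≈ 0.80000)
f = -13
Mul(Add(J, f), Mul(2, Add(4, -1))) = Mul(Add(Rational(4, 5), -13), Mul(2, Add(4, -1))) = Mul(Rational(-61, 5), Mul(2, 3)) = Mul(Rational(-61, 5), 6) = Rational(-366, 5)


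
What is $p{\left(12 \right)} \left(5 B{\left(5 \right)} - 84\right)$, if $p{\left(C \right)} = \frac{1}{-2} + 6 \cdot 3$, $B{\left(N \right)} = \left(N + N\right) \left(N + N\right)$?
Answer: $7280$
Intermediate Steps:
$B{\left(N \right)} = 4 N^{2}$ ($B{\left(N \right)} = 2 N 2 N = 4 N^{2}$)
$p{\left(C \right)} = \frac{35}{2}$ ($p{\left(C \right)} = - \frac{1}{2} + 18 = \frac{35}{2}$)
$p{\left(12 \right)} \left(5 B{\left(5 \right)} - 84\right) = \frac{35 \left(5 \cdot 4 \cdot 5^{2} - 84\right)}{2} = \frac{35 \left(5 \cdot 4 \cdot 25 - 84\right)}{2} = \frac{35 \left(5 \cdot 100 - 84\right)}{2} = \frac{35 \left(500 - 84\right)}{2} = \frac{35}{2} \cdot 416 = 7280$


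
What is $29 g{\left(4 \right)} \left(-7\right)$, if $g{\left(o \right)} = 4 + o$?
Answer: $-1624$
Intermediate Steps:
$29 g{\left(4 \right)} \left(-7\right) = 29 \left(4 + 4\right) \left(-7\right) = 29 \cdot 8 \left(-7\right) = 232 \left(-7\right) = -1624$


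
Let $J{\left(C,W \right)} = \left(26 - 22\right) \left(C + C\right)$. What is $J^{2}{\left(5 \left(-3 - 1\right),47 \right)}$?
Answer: $25600$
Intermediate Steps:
$J{\left(C,W \right)} = 8 C$ ($J{\left(C,W \right)} = 4 \cdot 2 C = 8 C$)
$J^{2}{\left(5 \left(-3 - 1\right),47 \right)} = \left(8 \cdot 5 \left(-3 - 1\right)\right)^{2} = \left(8 \cdot 5 \left(-4\right)\right)^{2} = \left(8 \left(-20\right)\right)^{2} = \left(-160\right)^{2} = 25600$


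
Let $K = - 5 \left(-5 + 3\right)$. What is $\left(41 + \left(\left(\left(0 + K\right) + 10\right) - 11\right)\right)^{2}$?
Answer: $2500$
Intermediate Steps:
$K = 10$ ($K = \left(-5\right) \left(-2\right) = 10$)
$\left(41 + \left(\left(\left(0 + K\right) + 10\right) - 11\right)\right)^{2} = \left(41 + \left(\left(\left(0 + 10\right) + 10\right) - 11\right)\right)^{2} = \left(41 + \left(\left(10 + 10\right) - 11\right)\right)^{2} = \left(41 + \left(20 - 11\right)\right)^{2} = \left(41 + 9\right)^{2} = 50^{2} = 2500$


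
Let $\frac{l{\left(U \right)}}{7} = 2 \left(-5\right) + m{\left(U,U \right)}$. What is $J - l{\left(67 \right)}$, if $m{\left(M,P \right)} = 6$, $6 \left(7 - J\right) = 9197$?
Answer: $- \frac{8987}{6} \approx -1497.8$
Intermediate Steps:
$J = - \frac{9155}{6}$ ($J = 7 - \frac{9197}{6} = - \frac{9155}{6} \approx -1525.8$)
$l{\left(U \right)} = -28$ ($l{\left(U \right)} = 7 \left(2 \left(-5\right) + 6\right) = 7 \left(-10 + 6\right) = 7 \left(-4\right) = -28$)
$J - l{\left(67 \right)} = - \frac{9155}{6} - -28 = - \frac{9155}{6} + 28 = - \frac{8987}{6}$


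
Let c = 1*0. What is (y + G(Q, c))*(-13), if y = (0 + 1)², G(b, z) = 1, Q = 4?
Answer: -26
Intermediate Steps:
c = 0
y = 1 (y = 1² = 1)
(y + G(Q, c))*(-13) = (1 + 1)*(-13) = 2*(-13) = -26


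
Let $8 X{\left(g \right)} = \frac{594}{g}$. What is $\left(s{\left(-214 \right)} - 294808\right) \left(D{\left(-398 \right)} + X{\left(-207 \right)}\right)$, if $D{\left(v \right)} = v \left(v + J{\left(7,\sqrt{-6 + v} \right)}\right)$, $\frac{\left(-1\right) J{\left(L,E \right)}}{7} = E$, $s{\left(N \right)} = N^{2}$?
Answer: $- \frac{907221373155}{23} - 1387494864 i \sqrt{101} \approx -3.9444 \cdot 10^{10} - 1.3944 \cdot 10^{10} i$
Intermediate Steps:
$J{\left(L,E \right)} = - 7 E$
$X{\left(g \right)} = \frac{297}{4 g}$ ($X{\left(g \right)} = \frac{594 \frac{1}{g}}{8} = \frac{297}{4 g}$)
$D{\left(v \right)} = v \left(v - 7 \sqrt{-6 + v}\right)$
$\left(s{\left(-214 \right)} - 294808\right) \left(D{\left(-398 \right)} + X{\left(-207 \right)}\right) = \left(\left(-214\right)^{2} - 294808\right) \left(- 398 \left(-398 - 7 \sqrt{-6 - 398}\right) + \frac{297}{4 \left(-207\right)}\right) = \left(45796 - 294808\right) \left(- 398 \left(-398 - 7 \sqrt{-404}\right) + \frac{297}{4} \left(- \frac{1}{207}\right)\right) = - 249012 \left(- 398 \left(-398 - 7 \cdot 2 i \sqrt{101}\right) - \frac{33}{92}\right) = - 249012 \left(- 398 \left(-398 - 14 i \sqrt{101}\right) - \frac{33}{92}\right) = - 249012 \left(\left(158404 + 5572 i \sqrt{101}\right) - \frac{33}{92}\right) = - 249012 \left(\frac{14573135}{92} + 5572 i \sqrt{101}\right) = - \frac{907221373155}{23} - 1387494864 i \sqrt{101}$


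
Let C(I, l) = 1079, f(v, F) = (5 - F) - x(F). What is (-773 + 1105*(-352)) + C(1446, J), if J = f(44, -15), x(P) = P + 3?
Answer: -388654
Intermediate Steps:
x(P) = 3 + P
f(v, F) = 2 - 2*F (f(v, F) = (5 - F) - (3 + F) = (5 - F) + (-3 - F) = 2 - 2*F)
J = 32 (J = 2 - 2*(-15) = 2 + 30 = 32)
(-773 + 1105*(-352)) + C(1446, J) = (-773 + 1105*(-352)) + 1079 = (-773 - 388960) + 1079 = -389733 + 1079 = -388654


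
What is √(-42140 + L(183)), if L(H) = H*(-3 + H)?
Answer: 20*I*√23 ≈ 95.917*I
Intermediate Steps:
√(-42140 + L(183)) = √(-42140 + 183*(-3 + 183)) = √(-42140 + 183*180) = √(-42140 + 32940) = √(-9200) = 20*I*√23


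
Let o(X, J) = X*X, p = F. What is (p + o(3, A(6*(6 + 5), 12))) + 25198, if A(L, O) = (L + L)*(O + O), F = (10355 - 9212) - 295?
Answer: 26055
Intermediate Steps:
F = 848 (F = 1143 - 295 = 848)
A(L, O) = 4*L*O (A(L, O) = (2*L)*(2*O) = 4*L*O)
p = 848
o(X, J) = X²
(p + o(3, A(6*(6 + 5), 12))) + 25198 = (848 + 3²) + 25198 = (848 + 9) + 25198 = 857 + 25198 = 26055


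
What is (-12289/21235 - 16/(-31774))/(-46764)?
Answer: 65021821/5258774616660 ≈ 1.2364e-5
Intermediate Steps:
(-12289/21235 - 16/(-31774))/(-46764) = (-12289*1/21235 - 16*(-1/31774))*(-1/46764) = (-12289/21235 + 8/15887)*(-1/46764) = -195065463/337360445*(-1/46764) = 65021821/5258774616660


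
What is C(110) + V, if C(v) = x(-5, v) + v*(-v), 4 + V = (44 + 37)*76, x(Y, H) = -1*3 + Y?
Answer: -5956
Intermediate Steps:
x(Y, H) = -3 + Y
V = 6152 (V = -4 + (44 + 37)*76 = -4 + 81*76 = -4 + 6156 = 6152)
C(v) = -8 - v**2 (C(v) = (-3 - 5) + v*(-v) = -8 - v**2)
C(110) + V = (-8 - 1*110**2) + 6152 = (-8 - 1*12100) + 6152 = (-8 - 12100) + 6152 = -12108 + 6152 = -5956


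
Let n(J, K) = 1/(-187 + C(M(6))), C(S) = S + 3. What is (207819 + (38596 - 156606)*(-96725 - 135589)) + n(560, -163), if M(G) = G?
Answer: 4879973766701/178 ≈ 2.7416e+10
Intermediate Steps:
C(S) = 3 + S
n(J, K) = -1/178 (n(J, K) = 1/(-187 + (3 + 6)) = 1/(-187 + 9) = 1/(-178) = -1/178)
(207819 + (38596 - 156606)*(-96725 - 135589)) + n(560, -163) = (207819 + (38596 - 156606)*(-96725 - 135589)) - 1/178 = (207819 - 118010*(-232314)) - 1/178 = (207819 + 27415375140) - 1/178 = 27415582959 - 1/178 = 4879973766701/178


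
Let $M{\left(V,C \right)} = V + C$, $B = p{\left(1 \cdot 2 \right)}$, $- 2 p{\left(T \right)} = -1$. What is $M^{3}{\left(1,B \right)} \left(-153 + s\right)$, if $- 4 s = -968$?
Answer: $\frac{2403}{8} \approx 300.38$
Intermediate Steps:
$s = 242$ ($s = \left(- \frac{1}{4}\right) \left(-968\right) = 242$)
$p{\left(T \right)} = \frac{1}{2}$ ($p{\left(T \right)} = \left(- \frac{1}{2}\right) \left(-1\right) = \frac{1}{2}$)
$B = \frac{1}{2} \approx 0.5$
$M{\left(V,C \right)} = C + V$
$M^{3}{\left(1,B \right)} \left(-153 + s\right) = \left(\frac{1}{2} + 1\right)^{3} \left(-153 + 242\right) = \left(\frac{3}{2}\right)^{3} \cdot 89 = \frac{27}{8} \cdot 89 = \frac{2403}{8}$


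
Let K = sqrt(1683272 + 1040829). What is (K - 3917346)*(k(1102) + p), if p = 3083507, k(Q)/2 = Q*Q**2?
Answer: -10497037560344358 + 2679629923*sqrt(2724101) ≈ -1.0493e+16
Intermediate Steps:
K = sqrt(2724101) ≈ 1650.5
k(Q) = 2*Q**3 (k(Q) = 2*(Q*Q**2) = 2*Q**3)
(K - 3917346)*(k(1102) + p) = (sqrt(2724101) - 3917346)*(2*1102**3 + 3083507) = (-3917346 + sqrt(2724101))*(2*1338273208 + 3083507) = (-3917346 + sqrt(2724101))*(2676546416 + 3083507) = (-3917346 + sqrt(2724101))*2679629923 = -10497037560344358 + 2679629923*sqrt(2724101)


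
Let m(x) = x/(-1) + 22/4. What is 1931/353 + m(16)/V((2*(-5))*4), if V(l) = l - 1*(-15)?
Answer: 103963/17650 ≈ 5.8903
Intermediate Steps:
V(l) = 15 + l (V(l) = l + 15 = 15 + l)
m(x) = 11/2 - x (m(x) = x*(-1) + 22*(¼) = -x + 11/2 = 11/2 - x)
1931/353 + m(16)/V((2*(-5))*4) = 1931/353 + (11/2 - 1*16)/(15 + (2*(-5))*4) = 1931*(1/353) + (11/2 - 16)/(15 - 10*4) = 1931/353 - 21/(2*(15 - 40)) = 1931/353 - 21/2/(-25) = 1931/353 - 21/2*(-1/25) = 1931/353 + 21/50 = 103963/17650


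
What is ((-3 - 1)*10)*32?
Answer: -1280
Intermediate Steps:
((-3 - 1)*10)*32 = -4*10*32 = -40*32 = -1280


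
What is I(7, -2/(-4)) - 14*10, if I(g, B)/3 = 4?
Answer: -128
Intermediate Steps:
I(g, B) = 12 (I(g, B) = 3*4 = 12)
I(7, -2/(-4)) - 14*10 = 12 - 14*10 = 12 - 140 = -128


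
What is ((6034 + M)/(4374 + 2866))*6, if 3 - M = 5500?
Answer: 1611/3620 ≈ 0.44503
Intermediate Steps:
M = -5497 (M = 3 - 1*5500 = 3 - 5500 = -5497)
((6034 + M)/(4374 + 2866))*6 = ((6034 - 5497)/(4374 + 2866))*6 = (537/7240)*6 = 1611/3620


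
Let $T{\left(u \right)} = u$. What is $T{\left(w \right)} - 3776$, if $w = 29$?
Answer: $-3747$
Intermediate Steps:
$T{\left(w \right)} - 3776 = 29 - 3776 = -3747$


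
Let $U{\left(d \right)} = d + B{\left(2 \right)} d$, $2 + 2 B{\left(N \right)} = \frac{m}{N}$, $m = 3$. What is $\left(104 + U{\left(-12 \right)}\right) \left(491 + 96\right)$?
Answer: $55765$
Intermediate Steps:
$B{\left(N \right)} = -1 + \frac{3}{2 N}$ ($B{\left(N \right)} = -1 + \frac{3 \frac{1}{N}}{2} = -1 + \frac{3}{2 N}$)
$U{\left(d \right)} = \frac{3 d}{4}$ ($U{\left(d \right)} = d + \frac{\frac{3}{2} - 2}{2} d = d + \frac{1}{2} \left(- \frac{1}{2}\right) d = d - \frac{d}{4} = \frac{3 d}{4}$)
$\left(104 + U{\left(-12 \right)}\right) \left(491 + 96\right) = \left(104 + \frac{3}{4} \left(-12\right)\right) \left(491 + 96\right) = \left(104 - 9\right) 587 = 95 \cdot 587 = 55765$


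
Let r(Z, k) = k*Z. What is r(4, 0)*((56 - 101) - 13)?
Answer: 0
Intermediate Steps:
r(Z, k) = Z*k
r(4, 0)*((56 - 101) - 13) = (4*0)*((56 - 101) - 13) = 0*(-45 - 13) = 0*(-58) = 0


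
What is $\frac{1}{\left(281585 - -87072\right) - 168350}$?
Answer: $\frac{1}{200307} \approx 4.9923 \cdot 10^{-6}$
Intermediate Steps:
$\frac{1}{\left(281585 - -87072\right) - 168350} = \frac{1}{\left(281585 + 87072\right) - 168350} = \frac{1}{368657 - 168350} = \frac{1}{200307}$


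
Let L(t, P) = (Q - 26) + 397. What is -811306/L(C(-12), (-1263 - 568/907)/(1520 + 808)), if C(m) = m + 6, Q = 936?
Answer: -811306/1307 ≈ -620.74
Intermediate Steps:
C(m) = 6 + m
L(t, P) = 1307 (L(t, P) = (936 - 26) + 397 = 910 + 397 = 1307)
-811306/L(C(-12), (-1263 - 568/907)/(1520 + 808)) = -811306/1307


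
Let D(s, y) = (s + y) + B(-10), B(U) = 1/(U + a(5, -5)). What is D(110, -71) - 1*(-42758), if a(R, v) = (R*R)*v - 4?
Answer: 5948782/139 ≈ 42797.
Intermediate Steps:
a(R, v) = -4 + v*R² (a(R, v) = R²*v - 4 = v*R² - 4 = -4 + v*R²)
B(U) = 1/(-129 + U) (B(U) = 1/(U + (-4 - 5*5²)) = 1/(U + (-4 - 5*25)) = 1/(U + (-4 - 125)) = 1/(U - 129) = 1/(-129 + U))
D(s, y) = -1/139 + s + y (D(s, y) = (s + y) + 1/(-129 - 10) = (s + y) + 1/(-139) = (s + y) - 1/139 = -1/139 + s + y)
D(110, -71) - 1*(-42758) = (-1/139 + 110 - 71) - 1*(-42758) = 5420/139 + 42758 = 5948782/139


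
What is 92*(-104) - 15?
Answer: -9583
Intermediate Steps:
92*(-104) - 15 = -9568 - 15 = -9583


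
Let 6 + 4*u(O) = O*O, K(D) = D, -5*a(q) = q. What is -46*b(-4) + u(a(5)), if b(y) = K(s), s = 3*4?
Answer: -2213/4 ≈ -553.25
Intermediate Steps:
s = 12
a(q) = -q/5
b(y) = 12
u(O) = -3/2 + O²/4 (u(O) = -3/2 + (O*O)/4 = -3/2 + O²/4)
-46*b(-4) + u(a(5)) = -46*12 + (-3/2 + (-⅕*5)²/4) = -552 + (-3/2 + (¼)*(-1)²) = -552 + (-3/2 + (¼)*1) = -552 + (-3/2 + ¼) = -552 - 5/4 = -2213/4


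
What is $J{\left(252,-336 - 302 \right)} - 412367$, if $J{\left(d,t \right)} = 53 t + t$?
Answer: $-446819$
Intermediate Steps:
$J{\left(d,t \right)} = 54 t$
$J{\left(252,-336 - 302 \right)} - 412367 = 54 \left(-336 - 302\right) - 412367 = 54 \left(-638\right) - 412367 = -34452 - 412367 = -446819$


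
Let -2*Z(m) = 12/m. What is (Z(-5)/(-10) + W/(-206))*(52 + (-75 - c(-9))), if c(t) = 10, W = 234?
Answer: 106722/2575 ≈ 41.445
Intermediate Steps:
Z(m) = -6/m
(Z(-5)/(-10) + W/(-206))*(52 + (-75 - c(-9))) = (-6/(-5)/(-10) + 234/(-206))*(52 + (-75 - 1*10)) = (-6*(-⅕)*(-⅒) + 234*(-1/206))*(52 + (-75 - 10)) = ((6/5)*(-⅒) - 117/103)*(52 - 85) = (-3/25 - 117/103)*(-33) = -3234/2575*(-33) = 106722/2575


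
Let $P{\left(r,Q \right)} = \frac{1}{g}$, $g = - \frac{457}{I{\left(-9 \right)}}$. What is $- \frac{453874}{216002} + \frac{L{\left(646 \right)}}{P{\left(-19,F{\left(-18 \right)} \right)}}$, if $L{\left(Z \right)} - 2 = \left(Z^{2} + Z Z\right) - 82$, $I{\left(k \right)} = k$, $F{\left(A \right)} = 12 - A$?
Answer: $\frac{4576725317759}{108001} \approx 4.2377 \cdot 10^{7}$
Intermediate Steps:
$L{\left(Z \right)} = -80 + 2 Z^{2}$ ($L{\left(Z \right)} = 2 - \left(82 - Z^{2} - Z Z\right) = 2 + \left(\left(Z^{2} + Z^{2}\right) - 82\right) = 2 + \left(2 Z^{2} - 82\right) = 2 + \left(-82 + 2 Z^{2}\right) = -80 + 2 Z^{2}$)
$g = \frac{457}{9}$ ($g = - \frac{457}{-9} = \left(-457\right) \left(- \frac{1}{9}\right) = \frac{457}{9} \approx 50.778$)
$P{\left(r,Q \right)} = \frac{9}{457}$ ($P{\left(r,Q \right)} = \frac{1}{\frac{457}{9}} = \frac{9}{457}$)
$- \frac{453874}{216002} + \frac{L{\left(646 \right)}}{P{\left(-19,F{\left(-18 \right)} \right)}} = - \frac{453874}{216002} + \frac{-80 + 2 \cdot 646^{2}}{\frac{9}{457}} = \left(-453874\right) \frac{1}{216002} + \left(-80 + 2 \cdot 417316\right) \frac{457}{9} = - \frac{226937}{108001} + \left(-80 + 834632\right) \frac{457}{9} = - \frac{226937}{108001} + 834552 \cdot \frac{457}{9} = - \frac{226937}{108001} + 42376696 = \frac{4576725317759}{108001}$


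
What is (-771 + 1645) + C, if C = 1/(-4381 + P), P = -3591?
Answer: 6967527/7972 ≈ 874.00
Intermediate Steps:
C = -1/7972 (C = 1/(-4381 - 3591) = 1/(-7972) = -1/7972 ≈ -0.00012544)
(-771 + 1645) + C = (-771 + 1645) - 1/7972 = 874 - 1/7972 = 6967527/7972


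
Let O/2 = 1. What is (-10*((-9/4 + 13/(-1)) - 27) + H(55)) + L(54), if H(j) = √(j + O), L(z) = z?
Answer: 953/2 + √57 ≈ 484.05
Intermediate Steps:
O = 2 (O = 2*1 = 2)
H(j) = √(2 + j) (H(j) = √(j + 2) = √(2 + j))
(-10*((-9/4 + 13/(-1)) - 27) + H(55)) + L(54) = (-10*((-9/4 + 13/(-1)) - 27) + √(2 + 55)) + 54 = (-10*((-9*¼ + 13*(-1)) - 27) + √57) + 54 = (-10*((-9/4 - 13) - 27) + √57) + 54 = (-10*(-61/4 - 27) + √57) + 54 = (-10*(-169/4) + √57) + 54 = (845/2 + √57) + 54 = 953/2 + √57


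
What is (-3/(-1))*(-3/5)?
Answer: -9/5 ≈ -1.8000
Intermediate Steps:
(-3/(-1))*(-3/5) = (-1*(-3))*(-3*⅕) = 3*(-⅗) = -9/5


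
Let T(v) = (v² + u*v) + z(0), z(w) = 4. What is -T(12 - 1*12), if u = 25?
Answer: -4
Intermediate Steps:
T(v) = 4 + v² + 25*v (T(v) = (v² + 25*v) + 4 = 4 + v² + 25*v)
-T(12 - 1*12) = -(4 + (12 - 1*12)² + 25*(12 - 1*12)) = -(4 + (12 - 12)² + 25*(12 - 12)) = -(4 + 0² + 25*0) = -(4 + 0 + 0) = -1*4 = -4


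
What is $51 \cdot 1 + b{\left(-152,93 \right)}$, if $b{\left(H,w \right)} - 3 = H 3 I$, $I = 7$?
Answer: $-3138$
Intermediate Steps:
$b{\left(H,w \right)} = 3 + 21 H$ ($b{\left(H,w \right)} = 3 + H 3 \cdot 7 = 3 + 3 H 7 = 3 + 21 H$)
$51 \cdot 1 + b{\left(-152,93 \right)} = 51 \cdot 1 + \left(3 + 21 \left(-152\right)\right) = 51 + \left(3 - 3192\right) = 51 - 3189 = -3138$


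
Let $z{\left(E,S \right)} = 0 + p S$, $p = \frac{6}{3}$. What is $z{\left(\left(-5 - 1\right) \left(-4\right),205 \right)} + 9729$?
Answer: $10139$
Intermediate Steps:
$p = 2$ ($p = 6 \cdot \frac{1}{3} = 2$)
$z{\left(E,S \right)} = 2 S$ ($z{\left(E,S \right)} = 0 + 2 S = 2 S$)
$z{\left(\left(-5 - 1\right) \left(-4\right),205 \right)} + 9729 = 2 \cdot 205 + 9729 = 410 + 9729 = 10139$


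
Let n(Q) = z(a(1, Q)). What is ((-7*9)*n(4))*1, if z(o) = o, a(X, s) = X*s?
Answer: -252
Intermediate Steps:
n(Q) = Q (n(Q) = 1*Q = Q)
((-7*9)*n(4))*1 = (-7*9*4)*1 = -63*4*1 = -252*1 = -252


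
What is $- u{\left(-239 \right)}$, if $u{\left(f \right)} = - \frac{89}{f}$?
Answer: $- \frac{89}{239} \approx -0.37239$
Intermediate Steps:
$- u{\left(-239 \right)} = - \frac{-89}{-239} = - \frac{\left(-89\right) \left(-1\right)}{239} = \left(-1\right) \frac{89}{239} = - \frac{89}{239}$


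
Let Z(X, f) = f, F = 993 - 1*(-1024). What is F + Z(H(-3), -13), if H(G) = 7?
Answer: 2004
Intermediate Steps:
F = 2017 (F = 993 + 1024 = 2017)
F + Z(H(-3), -13) = 2017 - 13 = 2004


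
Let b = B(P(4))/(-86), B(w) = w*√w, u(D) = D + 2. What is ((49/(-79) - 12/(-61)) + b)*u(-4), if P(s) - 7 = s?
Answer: 4082/4819 + 11*√11/43 ≈ 1.6955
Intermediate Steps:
u(D) = 2 + D
P(s) = 7 + s
B(w) = w^(3/2)
b = -11*√11/86 (b = (7 + 4)^(3/2)/(-86) = 11^(3/2)*(-1/86) = (11*√11)*(-1/86) = -11*√11/86 ≈ -0.42422)
((49/(-79) - 12/(-61)) + b)*u(-4) = ((49/(-79) - 12/(-61)) - 11*√11/86)*(2 - 4) = ((49*(-1/79) - 12*(-1/61)) - 11*√11/86)*(-2) = ((-49/79 + 12/61) - 11*√11/86)*(-2) = (-2041/4819 - 11*√11/86)*(-2) = 4082/4819 + 11*√11/43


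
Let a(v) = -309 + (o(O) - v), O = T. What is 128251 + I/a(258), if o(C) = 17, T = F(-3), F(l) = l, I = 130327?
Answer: 70407723/550 ≈ 1.2801e+5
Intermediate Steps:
T = -3
O = -3
a(v) = -292 - v (a(v) = -309 + (17 - v) = -292 - v)
128251 + I/a(258) = 128251 + 130327/(-292 - 1*258) = 128251 + 130327/(-292 - 258) = 128251 + 130327/(-550) = 128251 + 130327*(-1/550) = 128251 - 130327/550 = 70407723/550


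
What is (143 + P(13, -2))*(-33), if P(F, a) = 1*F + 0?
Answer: -5148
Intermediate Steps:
P(F, a) = F (P(F, a) = F + 0 = F)
(143 + P(13, -2))*(-33) = (143 + 13)*(-33) = 156*(-33) = -5148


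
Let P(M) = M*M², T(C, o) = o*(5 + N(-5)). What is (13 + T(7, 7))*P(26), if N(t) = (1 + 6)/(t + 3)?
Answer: 413036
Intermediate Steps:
N(t) = 7/(3 + t)
T(C, o) = 3*o/2 (T(C, o) = o*(5 + 7/(3 - 5)) = o*(5 + 7/(-2)) = o*(5 + 7*(-½)) = o*(5 - 7/2) = o*(3/2) = 3*o/2)
P(M) = M³
(13 + T(7, 7))*P(26) = (13 + (3/2)*7)*26³ = (13 + 21/2)*17576 = (47/2)*17576 = 413036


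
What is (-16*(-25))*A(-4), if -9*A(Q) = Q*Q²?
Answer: 25600/9 ≈ 2844.4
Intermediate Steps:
A(Q) = -Q³/9 (A(Q) = -Q*Q²/9 = -Q³/9)
(-16*(-25))*A(-4) = (-16*(-25))*(-⅑*(-4)³) = 400*(-⅑*(-64)) = 400*(64/9) = 25600/9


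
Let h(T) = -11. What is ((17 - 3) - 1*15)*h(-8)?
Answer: 11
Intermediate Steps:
((17 - 3) - 1*15)*h(-8) = ((17 - 3) - 1*15)*(-11) = (14 - 15)*(-11) = -1*(-11) = 11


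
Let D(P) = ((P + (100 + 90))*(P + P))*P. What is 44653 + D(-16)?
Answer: 133741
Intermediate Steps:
D(P) = 2*P²*(190 + P) (D(P) = ((P + 190)*(2*P))*P = ((190 + P)*(2*P))*P = (2*P*(190 + P))*P = 2*P²*(190 + P))
44653 + D(-16) = 44653 + 2*(-16)²*(190 - 16) = 44653 + 2*256*174 = 44653 + 89088 = 133741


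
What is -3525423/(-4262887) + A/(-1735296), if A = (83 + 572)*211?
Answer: 5528500132373/7397370759552 ≈ 0.74736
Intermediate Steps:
A = 138205 (A = 655*211 = 138205)
-3525423/(-4262887) + A/(-1735296) = -3525423/(-4262887) + 138205/(-1735296) = -3525423*(-1/4262887) + 138205*(-1/1735296) = 3525423/4262887 - 138205/1735296 = 5528500132373/7397370759552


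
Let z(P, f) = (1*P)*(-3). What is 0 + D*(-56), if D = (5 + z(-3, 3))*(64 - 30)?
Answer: -26656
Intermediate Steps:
z(P, f) = -3*P (z(P, f) = P*(-3) = -3*P)
D = 476 (D = (5 - 3*(-3))*(64 - 30) = (5 + 9)*34 = 14*34 = 476)
0 + D*(-56) = 0 + 476*(-56) = 0 - 26656 = -26656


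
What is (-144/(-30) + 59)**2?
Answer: 101761/25 ≈ 4070.4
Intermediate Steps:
(-144/(-30) + 59)**2 = (-144*(-1/30) + 59)**2 = (24/5 + 59)**2 = (319/5)**2 = 101761/25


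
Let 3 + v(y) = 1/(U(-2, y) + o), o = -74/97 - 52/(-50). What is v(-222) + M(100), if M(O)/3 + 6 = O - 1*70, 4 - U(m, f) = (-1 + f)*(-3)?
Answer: 111222332/1611953 ≈ 68.999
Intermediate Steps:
o = 672/2425 (o = -74*1/97 - 52*(-1/50) = -74/97 + 26/25 = 672/2425 ≈ 0.27711)
U(m, f) = 1 + 3*f (U(m, f) = 4 - (-1 + f)*(-3) = 4 - (3 - 3*f) = 4 + (-3 + 3*f) = 1 + 3*f)
M(O) = -228 + 3*O (M(O) = -18 + 3*(O - 1*70) = -18 + 3*(O - 70) = -18 + 3*(-70 + O) = -18 + (-210 + 3*O) = -228 + 3*O)
v(y) = -3 + 1/(3097/2425 + 3*y) (v(y) = -3 + 1/((1 + 3*y) + 672/2425) = -3 + 1/(3097/2425 + 3*y))
v(-222) + M(100) = (-6866 - 21825*(-222))/(3097 + 7275*(-222)) + (-228 + 3*100) = (-6866 + 4845150)/(3097 - 1615050) + (-228 + 300) = 4838284/(-1611953) + 72 = -1/1611953*4838284 + 72 = -4838284/1611953 + 72 = 111222332/1611953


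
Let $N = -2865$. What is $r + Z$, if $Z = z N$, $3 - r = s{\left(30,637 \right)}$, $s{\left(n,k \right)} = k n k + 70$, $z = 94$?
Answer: $-12442447$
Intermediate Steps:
$s{\left(n,k \right)} = 70 + n k^{2}$ ($s{\left(n,k \right)} = n k^{2} + 70 = 70 + n k^{2}$)
$r = -12173137$ ($r = 3 - \left(70 + 30 \cdot 637^{2}\right) = 3 - \left(70 + 30 \cdot 405769\right) = 3 - \left(70 + 12173070\right) = 3 - 12173140 = -12173137$)
$Z = -269310$ ($Z = 94 \left(-2865\right) = -269310$)
$r + Z = -12173137 - 269310 = -12442447$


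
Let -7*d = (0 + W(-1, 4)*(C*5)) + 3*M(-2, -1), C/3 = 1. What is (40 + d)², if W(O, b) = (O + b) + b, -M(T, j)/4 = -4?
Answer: 16129/49 ≈ 329.16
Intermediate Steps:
C = 3 (C = 3*1 = 3)
M(T, j) = 16 (M(T, j) = -4*(-4) = 16)
W(O, b) = O + 2*b
d = -153/7 (d = -((0 + (-1 + 2*4)*(3*5)) + 3*16)/7 = -((0 + (-1 + 8)*15) + 48)/7 = -((0 + 7*15) + 48)/7 = -((0 + 105) + 48)/7 = -(105 + 48)/7 = -⅐*153 = -153/7 ≈ -21.857)
(40 + d)² = (40 - 153/7)² = (127/7)² = 16129/49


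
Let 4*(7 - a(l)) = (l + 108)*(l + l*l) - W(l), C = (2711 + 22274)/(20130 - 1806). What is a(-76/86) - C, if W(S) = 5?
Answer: 3510461414/364221567 ≈ 9.6383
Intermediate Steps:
C = 24985/18324 ≈ 1.3635
a(l) = 33/4 - (108 + l)*(l + l**2)/4 (a(l) = 7 - ((l + 108)*(l + l*l) - 1*5)/4 = 7 - ((108 + l)*(l + l**2) - 5)/4 = 7 - (-5 + (108 + l)*(l + l**2))/4 = 7 + (5/4 - (108 + l)*(l + l**2)/4) = 33/4 - (108 + l)*(l + l**2)/4)
a(-76/86) - C = (33/4 - (-2052)/86 - 109*(-76/86)**2/4 - (-76/86)**3/4) - 1*24985/18324 = (33/4 - (-2052)/86 - 109*(-76*1/86)**2/4 - (-76*1/86)**3/4) - 24985/18324 = (33/4 - 27*(-38/43) - 109*(-38/43)**2/4 - (-38/43)**3/4) - 24985/18324 = (33/4 + 1026/43 - 109/4*1444/1849 - 1/4*(-54872/79507)) - 24985/18324 = (33/4 + 1026/43 - 39349/1849 + 13718/79507) - 24985/18324 = 3498871/318028 - 24985/18324 = 3510461414/364221567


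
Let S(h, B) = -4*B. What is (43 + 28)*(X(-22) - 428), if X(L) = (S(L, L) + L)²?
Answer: 278888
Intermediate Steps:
X(L) = 9*L² (X(L) = (-4*L + L)² = (-3*L)² = 9*L²)
(43 + 28)*(X(-22) - 428) = (43 + 28)*(9*(-22)² - 428) = 71*(9*484 - 428) = 71*(4356 - 428) = 71*3928 = 278888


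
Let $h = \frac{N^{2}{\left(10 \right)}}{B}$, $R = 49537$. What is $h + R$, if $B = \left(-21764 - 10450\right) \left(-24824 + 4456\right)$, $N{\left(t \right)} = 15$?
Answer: $\frac{10834315736683}{218711584} \approx 49537.0$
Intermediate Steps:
$B = 656134752$ ($B = \left(-32214\right) \left(-20368\right) = 656134752$)
$h = \frac{75}{218711584}$ ($h = \frac{15^{2}}{656134752} = 225 \cdot \frac{1}{656134752} = \frac{75}{218711584} \approx 3.4292 \cdot 10^{-7}$)
$h + R = \frac{75}{218711584} + 49537 = \frac{10834315736683}{218711584}$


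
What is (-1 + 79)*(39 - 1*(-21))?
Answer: 4680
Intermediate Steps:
(-1 + 79)*(39 - 1*(-21)) = 78*(39 + 21) = 78*60 = 4680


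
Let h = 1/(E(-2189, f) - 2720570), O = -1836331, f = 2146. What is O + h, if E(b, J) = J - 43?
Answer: -4992005224578/2718467 ≈ -1.8363e+6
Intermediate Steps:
E(b, J) = -43 + J
h = -1/2718467 (h = 1/((-43 + 2146) - 2720570) = 1/(2103 - 2720570) = 1/(-2718467) = -1/2718467 ≈ -3.6785e-7)
O + h = -1836331 - 1/2718467 = -4992005224578/2718467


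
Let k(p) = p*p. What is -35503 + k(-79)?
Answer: -29262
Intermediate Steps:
k(p) = p²
-35503 + k(-79) = -35503 + (-79)² = -35503 + 6241 = -29262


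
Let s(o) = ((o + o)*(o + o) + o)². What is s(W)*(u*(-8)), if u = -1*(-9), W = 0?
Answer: 0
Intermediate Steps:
u = 9
s(o) = (o + 4*o²)² (s(o) = ((2*o)*(2*o) + o)² = (4*o² + o)² = (o + 4*o²)²)
s(W)*(u*(-8)) = (0²*(1 + 4*0)²)*(9*(-8)) = (0*(1 + 0)²)*(-72) = (0*1²)*(-72) = (0*1)*(-72) = 0*(-72) = 0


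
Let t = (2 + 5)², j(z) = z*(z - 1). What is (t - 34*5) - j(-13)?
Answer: -303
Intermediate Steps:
j(z) = z*(-1 + z)
t = 49 (t = 7² = 49)
(t - 34*5) - j(-13) = (49 - 34*5) - (-13)*(-1 - 13) = (49 - 170) - (-13)*(-14) = -121 - 1*182 = -121 - 182 = -303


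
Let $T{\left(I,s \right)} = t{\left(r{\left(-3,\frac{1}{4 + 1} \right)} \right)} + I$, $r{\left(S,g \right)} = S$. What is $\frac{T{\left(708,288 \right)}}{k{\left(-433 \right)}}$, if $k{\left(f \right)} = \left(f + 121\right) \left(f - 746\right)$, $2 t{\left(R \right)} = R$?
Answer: $\frac{157}{81744} \approx 0.0019206$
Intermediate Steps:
$t{\left(R \right)} = \frac{R}{2}$
$T{\left(I,s \right)} = - \frac{3}{2} + I$ ($T{\left(I,s \right)} = \frac{1}{2} \left(-3\right) + I = - \frac{3}{2} + I$)
$k{\left(f \right)} = \left(-746 + f\right) \left(121 + f\right)$ ($k{\left(f \right)} = \left(121 + f\right) \left(-746 + f\right) = \left(-746 + f\right) \left(121 + f\right)$)
$\frac{T{\left(708,288 \right)}}{k{\left(-433 \right)}} = \frac{- \frac{3}{2} + 708}{-90266 + \left(-433\right)^{2} - -270625} = \frac{1413}{2 \left(-90266 + 187489 + 270625\right)} = \frac{1413}{2 \cdot 367848} = \frac{1413}{2} \cdot \frac{1}{367848} = \frac{157}{81744}$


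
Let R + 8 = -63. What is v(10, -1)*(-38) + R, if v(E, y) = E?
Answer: -451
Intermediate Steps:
R = -71 (R = -8 - 63 = -71)
v(10, -1)*(-38) + R = 10*(-38) - 71 = -380 - 71 = -451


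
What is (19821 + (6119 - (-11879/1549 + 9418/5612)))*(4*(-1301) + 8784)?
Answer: 201865625741470/2173247 ≈ 9.2887e+7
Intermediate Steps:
(19821 + (6119 - (-11879/1549 + 9418/5612)))*(4*(-1301) + 8784) = (19821 + (6119 - (-11879*1/1549 + 9418*(1/5612))))*(-5204 + 8784) = (19821 + (6119 - (-11879/1549 + 4709/2806)))*3580 = (19821 + (6119 - 1*(-26038233/4346494)))*3580 = (19821 + (6119 + 26038233/4346494))*3580 = (19821 + 26622235019/4346494)*3580 = (112774092593/4346494)*3580 = 201865625741470/2173247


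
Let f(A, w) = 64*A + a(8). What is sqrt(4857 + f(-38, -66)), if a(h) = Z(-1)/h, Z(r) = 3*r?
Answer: sqrt(38794)/4 ≈ 49.240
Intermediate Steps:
a(h) = -3/h (a(h) = (3*(-1))/h = -3/h)
f(A, w) = -3/8 + 64*A (f(A, w) = 64*A - 3/8 = -3/8 + 64*A)
sqrt(4857 + f(-38, -66)) = sqrt(4857 + (-3/8 + 64*(-38))) = sqrt(4857 + (-3/8 - 2432)) = sqrt(4857 - 19459/8) = sqrt(19397/8) = sqrt(38794)/4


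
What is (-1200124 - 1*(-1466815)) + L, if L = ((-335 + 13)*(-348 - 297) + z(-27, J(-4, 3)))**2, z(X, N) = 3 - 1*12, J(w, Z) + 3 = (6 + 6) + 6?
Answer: 43131664452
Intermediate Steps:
J(w, Z) = 15 (J(w, Z) = -3 + ((6 + 6) + 6) = -3 + (12 + 6) = -3 + 18 = 15)
z(X, N) = -9 (z(X, N) = 3 - 12 = -9)
L = 43131397761 (L = ((-335 + 13)*(-348 - 297) - 9)**2 = (-322*(-645) - 9)**2 = (207690 - 9)**2 = 207681**2 = 43131397761)
(-1200124 - 1*(-1466815)) + L = (-1200124 - 1*(-1466815)) + 43131397761 = (-1200124 + 1466815) + 43131397761 = 266691 + 43131397761 = 43131664452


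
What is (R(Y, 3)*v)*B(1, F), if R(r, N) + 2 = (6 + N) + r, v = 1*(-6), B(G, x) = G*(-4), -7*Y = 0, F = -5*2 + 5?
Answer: 168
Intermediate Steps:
F = -5 (F = -10 + 5 = -5)
Y = 0 (Y = -1/7*0 = 0)
B(G, x) = -4*G
v = -6
R(r, N) = 4 + N + r (R(r, N) = -2 + ((6 + N) + r) = -2 + (6 + N + r) = 4 + N + r)
(R(Y, 3)*v)*B(1, F) = ((4 + 3 + 0)*(-6))*(-4*1) = (7*(-6))*(-4) = -42*(-4) = 168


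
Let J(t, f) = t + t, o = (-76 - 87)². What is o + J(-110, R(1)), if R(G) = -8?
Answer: 26349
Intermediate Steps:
o = 26569 (o = (-163)² = 26569)
J(t, f) = 2*t
o + J(-110, R(1)) = 26569 + 2*(-110) = 26569 - 220 = 26349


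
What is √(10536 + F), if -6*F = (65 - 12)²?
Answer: √362442/6 ≈ 100.34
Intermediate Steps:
F = -2809/6 (F = -(65 - 12)²/6 = -⅙*53² = -⅙*2809 = -2809/6 ≈ -468.17)
√(10536 + F) = √(10536 - 2809/6) = √(60407/6) = √362442/6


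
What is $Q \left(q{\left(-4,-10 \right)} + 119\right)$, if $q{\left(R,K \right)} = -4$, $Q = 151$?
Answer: $17365$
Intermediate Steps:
$Q \left(q{\left(-4,-10 \right)} + 119\right) = 151 \left(-4 + 119\right) = 151 \cdot 115 = 17365$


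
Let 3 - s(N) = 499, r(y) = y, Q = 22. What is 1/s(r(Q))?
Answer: -1/496 ≈ -0.0020161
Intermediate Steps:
s(N) = -496 (s(N) = 3 - 1*499 = 3 - 499 = -496)
1/s(r(Q)) = 1/(-496) = -1/496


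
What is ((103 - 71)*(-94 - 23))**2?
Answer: 14017536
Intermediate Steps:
((103 - 71)*(-94 - 23))**2 = (32*(-117))**2 = (-3744)**2 = 14017536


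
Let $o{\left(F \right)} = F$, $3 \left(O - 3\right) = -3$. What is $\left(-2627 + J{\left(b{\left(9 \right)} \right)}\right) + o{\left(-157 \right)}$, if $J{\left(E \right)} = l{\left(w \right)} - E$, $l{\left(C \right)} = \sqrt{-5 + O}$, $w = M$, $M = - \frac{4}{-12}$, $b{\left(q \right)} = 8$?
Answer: $-2792 + i \sqrt{3} \approx -2792.0 + 1.732 i$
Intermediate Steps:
$O = 2$ ($O = 3 + \frac{1}{3} \left(-3\right) = 3 - 1 = 2$)
$M = \frac{1}{3}$ ($M = \left(-4\right) \left(- \frac{1}{12}\right) = \frac{1}{3} \approx 0.33333$)
$w = \frac{1}{3} \approx 0.33333$
$l{\left(C \right)} = i \sqrt{3}$ ($l{\left(C \right)} = \sqrt{-5 + 2} = \sqrt{-3} = i \sqrt{3}$)
$J{\left(E \right)} = - E + i \sqrt{3}$ ($J{\left(E \right)} = i \sqrt{3} - E = - E + i \sqrt{3}$)
$\left(-2627 + J{\left(b{\left(9 \right)} \right)}\right) + o{\left(-157 \right)} = \left(-2627 + \left(\left(-1\right) 8 + i \sqrt{3}\right)\right) - 157 = \left(-2627 - \left(8 - i \sqrt{3}\right)\right) - 157 = \left(-2635 + i \sqrt{3}\right) - 157 = -2792 + i \sqrt{3}$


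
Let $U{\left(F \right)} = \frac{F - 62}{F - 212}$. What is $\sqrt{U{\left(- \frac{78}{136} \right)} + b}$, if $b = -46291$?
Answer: $\frac{i \sqrt{7895759370}}{413} \approx 215.15 i$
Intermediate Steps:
$U{\left(F \right)} = \frac{-62 + F}{-212 + F}$
$\sqrt{U{\left(- \frac{78}{136} \right)} + b} = \sqrt{\frac{-62 - \frac{78}{136}}{-212 - \frac{78}{136}} - 46291} = \sqrt{\frac{-62 - \frac{39}{68}}{-212 - \frac{39}{68}} - 46291} = \sqrt{\frac{1}{- \frac{14455}{68}} \left(- \frac{4255}{68}\right) - 46291} = \sqrt{\left(- \frac{68}{14455}\right) \left(- \frac{4255}{68}\right) - 46291} = \sqrt{\frac{851}{2891} - 46291} = \sqrt{- \frac{133826430}{2891}} = \frac{i \sqrt{7895759370}}{413}$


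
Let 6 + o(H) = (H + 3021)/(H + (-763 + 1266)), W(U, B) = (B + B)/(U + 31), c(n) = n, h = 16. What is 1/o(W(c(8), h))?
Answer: -19649/43 ≈ -456.95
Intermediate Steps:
W(U, B) = 2*B/(31 + U) (W(U, B) = (2*B)/(31 + U) = 2*B/(31 + U))
o(H) = -6 + (3021 + H)/(503 + H) (o(H) = -6 + (H + 3021)/(H + (-763 + 1266)) = -6 + (3021 + H)/(H + 503) = -6 + (3021 + H)/(503 + H))
1/o(W(c(8), h)) = 1/((3 - 10*16/(31 + 8))/(503 + 2*16/(31 + 8))) = 1/((3 - 10*16/39)/(503 + 2*16/39)) = 1/((3 - 10*16/39)/(503 + 2*16*(1/39))) = 1/((3 - 5*32/39)/(503 + 32/39)) = 1/((3 - 160/39)/(19649/39)) = 1/((39/19649)*(-43/39)) = 1/(-43/19649) = -19649/43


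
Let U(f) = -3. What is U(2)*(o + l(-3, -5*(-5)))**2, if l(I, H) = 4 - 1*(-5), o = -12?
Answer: -27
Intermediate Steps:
l(I, H) = 9 (l(I, H) = 4 + 5 = 9)
U(2)*(o + l(-3, -5*(-5)))**2 = -3*(-12 + 9)**2 = -3*(-3)**2 = -3*9 = -27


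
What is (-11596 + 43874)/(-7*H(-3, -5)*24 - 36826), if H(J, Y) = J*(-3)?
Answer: -16139/19169 ≈ -0.84193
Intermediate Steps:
H(J, Y) = -3*J
(-11596 + 43874)/(-7*H(-3, -5)*24 - 36826) = (-11596 + 43874)/(-(-21)*(-3)*24 - 36826) = 32278/(-7*9*24 - 36826) = 32278/(-63*24 - 36826) = 32278/(-1512 - 36826) = 32278/(-38338) = 32278*(-1/38338) = -16139/19169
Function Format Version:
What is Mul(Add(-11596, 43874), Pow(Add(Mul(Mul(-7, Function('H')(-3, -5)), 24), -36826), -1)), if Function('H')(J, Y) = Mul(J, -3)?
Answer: Rational(-16139, 19169) ≈ -0.84193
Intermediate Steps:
Function('H')(J, Y) = Mul(-3, J)
Mul(Add(-11596, 43874), Pow(Add(Mul(Mul(-7, Function('H')(-3, -5)), 24), -36826), -1)) = Mul(Add(-11596, 43874), Pow(Add(Mul(Mul(-7, Mul(-3, -3)), 24), -36826), -1)) = Mul(32278, Pow(Add(Mul(Mul(-7, 9), 24), -36826), -1)) = Mul(32278, Pow(Add(Mul(-63, 24), -36826), -1)) = Mul(32278, Pow(Add(-1512, -36826), -1)) = Mul(32278, Pow(-38338, -1)) = Mul(32278, Rational(-1, 38338)) = Rational(-16139, 19169)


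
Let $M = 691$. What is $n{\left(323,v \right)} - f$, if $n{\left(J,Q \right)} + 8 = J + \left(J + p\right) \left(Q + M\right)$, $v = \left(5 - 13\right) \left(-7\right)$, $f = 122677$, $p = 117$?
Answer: $206318$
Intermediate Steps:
$v = 56$ ($v = \left(-8\right) \left(-7\right) = 56$)
$n{\left(J,Q \right)} = -8 + J + \left(117 + J\right) \left(691 + Q\right)$ ($n{\left(J,Q \right)} = -8 + \left(J + \left(J + 117\right) \left(Q + 691\right)\right) = -8 + \left(J + \left(117 + J\right) \left(691 + Q\right)\right) = -8 + J + \left(117 + J\right) \left(691 + Q\right)$)
$n{\left(323,v \right)} - f = \left(80839 + 117 \cdot 56 + 692 \cdot 323 + 323 \cdot 56\right) - 122677 = \left(80839 + 6552 + 223516 + 18088\right) - 122677 = 328995 - 122677 = 206318$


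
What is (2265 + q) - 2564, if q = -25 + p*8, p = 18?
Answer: -180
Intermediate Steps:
q = 119 (q = -25 + 18*8 = -25 + 144 = 119)
(2265 + q) - 2564 = (2265 + 119) - 2564 = 2384 - 2564 = -180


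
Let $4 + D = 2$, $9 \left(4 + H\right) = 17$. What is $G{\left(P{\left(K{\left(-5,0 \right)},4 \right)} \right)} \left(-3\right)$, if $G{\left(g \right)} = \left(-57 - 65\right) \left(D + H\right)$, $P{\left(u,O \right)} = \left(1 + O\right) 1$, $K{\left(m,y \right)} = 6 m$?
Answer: $- \frac{4514}{3} \approx -1504.7$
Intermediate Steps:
$H = - \frac{19}{9}$ ($H = -4 + \frac{1}{9} \cdot 17 = -4 + \frac{17}{9} = - \frac{19}{9} \approx -2.1111$)
$D = -2$ ($D = -4 + 2 = -2$)
$P{\left(u,O \right)} = 1 + O$
$G{\left(g \right)} = \frac{4514}{9}$ ($G{\left(g \right)} = \left(-57 - 65\right) \left(-2 - \frac{19}{9}\right) = \left(-122\right) \left(- \frac{37}{9}\right) = \frac{4514}{9}$)
$G{\left(P{\left(K{\left(-5,0 \right)},4 \right)} \right)} \left(-3\right) = \frac{4514}{9} \left(-3\right) = - \frac{4514}{3}$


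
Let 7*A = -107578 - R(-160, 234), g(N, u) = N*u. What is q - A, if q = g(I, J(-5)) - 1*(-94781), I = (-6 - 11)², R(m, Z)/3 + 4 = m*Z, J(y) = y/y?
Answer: 660736/7 ≈ 94391.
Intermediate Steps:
J(y) = 1
R(m, Z) = -12 + 3*Z*m (R(m, Z) = -12 + 3*(m*Z) = -12 + 3*(Z*m) = -12 + 3*Z*m)
I = 289 (I = (-17)² = 289)
q = 95070 (q = 289*1 - 1*(-94781) = 289 + 94781 = 95070)
A = 4754/7 (A = (-107578 - (-12 + 3*234*(-160)))/7 = (-107578 - (-12 - 112320))/7 = (-107578 - 1*(-112332))/7 = (-107578 + 112332)/7 = (⅐)*4754 = 4754/7 ≈ 679.14)
q - A = 95070 - 1*4754/7 = 95070 - 4754/7 = 660736/7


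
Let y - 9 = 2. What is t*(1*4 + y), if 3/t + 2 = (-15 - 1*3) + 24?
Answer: 45/4 ≈ 11.250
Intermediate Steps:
y = 11 (y = 9 + 2 = 11)
t = ¾ (t = 3/(-2 + ((-15 - 1*3) + 24)) = 3/(-2 + ((-15 - 3) + 24)) = 3/(-2 + (-18 + 24)) = 3/(-2 + 6) = 3/4 = 3*(¼) = ¾ ≈ 0.75000)
t*(1*4 + y) = 3*(1*4 + 11)/4 = 3*(4 + 11)/4 = (¾)*15 = 45/4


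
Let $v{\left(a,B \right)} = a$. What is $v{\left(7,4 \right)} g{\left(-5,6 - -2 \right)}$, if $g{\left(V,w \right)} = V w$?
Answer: $-280$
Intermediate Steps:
$v{\left(7,4 \right)} g{\left(-5,6 - -2 \right)} = 7 \left(- 5 \left(6 - -2\right)\right) = 7 \left(- 5 \left(6 + 2\right)\right) = 7 \left(\left(-5\right) 8\right) = 7 \left(-40\right) = -280$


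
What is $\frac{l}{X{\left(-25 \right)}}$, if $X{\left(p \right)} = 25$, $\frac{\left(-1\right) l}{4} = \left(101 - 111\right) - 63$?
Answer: $\frac{292}{25} \approx 11.68$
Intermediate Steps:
$l = 292$ ($l = - 4 \left(\left(101 - 111\right) - 63\right) = - 4 \left(-10 - 63\right) = \left(-4\right) \left(-73\right) = 292$)
$\frac{l}{X{\left(-25 \right)}} = \frac{292}{25}$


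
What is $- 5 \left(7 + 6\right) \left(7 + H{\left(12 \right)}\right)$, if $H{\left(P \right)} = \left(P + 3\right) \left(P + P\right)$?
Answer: $-23855$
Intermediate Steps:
$H{\left(P \right)} = 2 P \left(3 + P\right)$ ($H{\left(P \right)} = \left(3 + P\right) 2 P = 2 P \left(3 + P\right)$)
$- 5 \left(7 + 6\right) \left(7 + H{\left(12 \right)}\right) = - 5 \left(7 + 6\right) \left(7 + 2 \cdot 12 \left(3 + 12\right)\right) = \left(-5\right) 13 \left(7 + 2 \cdot 12 \cdot 15\right) = - 65 \left(7 + 360\right) = \left(-65\right) 367 = -23855$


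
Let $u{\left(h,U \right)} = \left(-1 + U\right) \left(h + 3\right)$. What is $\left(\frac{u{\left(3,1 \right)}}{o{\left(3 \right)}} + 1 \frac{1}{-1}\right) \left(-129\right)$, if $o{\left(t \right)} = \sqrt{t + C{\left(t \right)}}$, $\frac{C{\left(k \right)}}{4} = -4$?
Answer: $129$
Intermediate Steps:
$u{\left(h,U \right)} = \left(-1 + U\right) \left(3 + h\right)$
$C{\left(k \right)} = -16$ ($C{\left(k \right)} = 4 \left(-4\right) = -16$)
$o{\left(t \right)} = \sqrt{-16 + t}$ ($o{\left(t \right)} = \sqrt{t - 16} = \sqrt{-16 + t}$)
$\left(\frac{u{\left(3,1 \right)}}{o{\left(3 \right)}} + 1 \frac{1}{-1}\right) \left(-129\right) = \left(\frac{-3 - 3 + 3 \cdot 1 + 1 \cdot 3}{\sqrt{-16 + 3}} + 1 \frac{1}{-1}\right) \left(-129\right) = \left(\frac{-3 - 3 + 3 + 3}{\sqrt{-13}} + 1 \left(-1\right)\right) \left(-129\right) = \left(\frac{0}{i \sqrt{13}} - 1\right) \left(-129\right) = \left(0 \left(- \frac{i \sqrt{13}}{13}\right) - 1\right) \left(-129\right) = \left(0 - 1\right) \left(-129\right) = \left(-1\right) \left(-129\right) = 129$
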